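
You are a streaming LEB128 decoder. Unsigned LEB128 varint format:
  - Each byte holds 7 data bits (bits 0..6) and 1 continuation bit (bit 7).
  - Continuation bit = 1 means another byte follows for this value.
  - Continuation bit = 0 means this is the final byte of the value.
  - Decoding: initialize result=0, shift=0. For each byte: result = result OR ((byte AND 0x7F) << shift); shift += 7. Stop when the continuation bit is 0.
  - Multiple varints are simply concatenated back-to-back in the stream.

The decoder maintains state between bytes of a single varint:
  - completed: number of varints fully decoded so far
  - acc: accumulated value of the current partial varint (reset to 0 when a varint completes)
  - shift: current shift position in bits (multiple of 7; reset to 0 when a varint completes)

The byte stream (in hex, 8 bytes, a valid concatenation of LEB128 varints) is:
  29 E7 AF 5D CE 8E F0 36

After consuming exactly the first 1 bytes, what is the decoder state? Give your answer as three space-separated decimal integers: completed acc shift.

byte[0]=0x29 cont=0 payload=0x29: varint #1 complete (value=41); reset -> completed=1 acc=0 shift=0

Answer: 1 0 0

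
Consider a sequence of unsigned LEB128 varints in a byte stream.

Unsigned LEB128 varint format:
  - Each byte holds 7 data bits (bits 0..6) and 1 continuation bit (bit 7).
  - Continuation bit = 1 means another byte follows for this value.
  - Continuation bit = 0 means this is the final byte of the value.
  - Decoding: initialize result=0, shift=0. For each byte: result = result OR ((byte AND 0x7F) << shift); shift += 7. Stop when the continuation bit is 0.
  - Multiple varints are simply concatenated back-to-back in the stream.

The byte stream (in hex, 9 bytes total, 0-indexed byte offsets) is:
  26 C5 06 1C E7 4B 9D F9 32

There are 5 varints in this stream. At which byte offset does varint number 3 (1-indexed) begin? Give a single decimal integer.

  byte[0]=0x26 cont=0 payload=0x26=38: acc |= 38<<0 -> acc=38 shift=7 [end]
Varint 1: bytes[0:1] = 26 -> value 38 (1 byte(s))
  byte[1]=0xC5 cont=1 payload=0x45=69: acc |= 69<<0 -> acc=69 shift=7
  byte[2]=0x06 cont=0 payload=0x06=6: acc |= 6<<7 -> acc=837 shift=14 [end]
Varint 2: bytes[1:3] = C5 06 -> value 837 (2 byte(s))
  byte[3]=0x1C cont=0 payload=0x1C=28: acc |= 28<<0 -> acc=28 shift=7 [end]
Varint 3: bytes[3:4] = 1C -> value 28 (1 byte(s))
  byte[4]=0xE7 cont=1 payload=0x67=103: acc |= 103<<0 -> acc=103 shift=7
  byte[5]=0x4B cont=0 payload=0x4B=75: acc |= 75<<7 -> acc=9703 shift=14 [end]
Varint 4: bytes[4:6] = E7 4B -> value 9703 (2 byte(s))
  byte[6]=0x9D cont=1 payload=0x1D=29: acc |= 29<<0 -> acc=29 shift=7
  byte[7]=0xF9 cont=1 payload=0x79=121: acc |= 121<<7 -> acc=15517 shift=14
  byte[8]=0x32 cont=0 payload=0x32=50: acc |= 50<<14 -> acc=834717 shift=21 [end]
Varint 5: bytes[6:9] = 9D F9 32 -> value 834717 (3 byte(s))

Answer: 3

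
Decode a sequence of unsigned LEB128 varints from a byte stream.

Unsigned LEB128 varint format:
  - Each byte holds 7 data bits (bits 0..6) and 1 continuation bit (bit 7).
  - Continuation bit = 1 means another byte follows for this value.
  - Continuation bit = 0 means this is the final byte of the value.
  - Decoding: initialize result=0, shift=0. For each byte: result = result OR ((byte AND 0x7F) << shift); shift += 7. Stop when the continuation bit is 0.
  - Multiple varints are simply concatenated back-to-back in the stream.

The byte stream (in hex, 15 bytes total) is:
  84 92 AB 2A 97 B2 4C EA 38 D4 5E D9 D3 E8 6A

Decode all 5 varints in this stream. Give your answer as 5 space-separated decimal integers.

  byte[0]=0x84 cont=1 payload=0x04=4: acc |= 4<<0 -> acc=4 shift=7
  byte[1]=0x92 cont=1 payload=0x12=18: acc |= 18<<7 -> acc=2308 shift=14
  byte[2]=0xAB cont=1 payload=0x2B=43: acc |= 43<<14 -> acc=706820 shift=21
  byte[3]=0x2A cont=0 payload=0x2A=42: acc |= 42<<21 -> acc=88787204 shift=28 [end]
Varint 1: bytes[0:4] = 84 92 AB 2A -> value 88787204 (4 byte(s))
  byte[4]=0x97 cont=1 payload=0x17=23: acc |= 23<<0 -> acc=23 shift=7
  byte[5]=0xB2 cont=1 payload=0x32=50: acc |= 50<<7 -> acc=6423 shift=14
  byte[6]=0x4C cont=0 payload=0x4C=76: acc |= 76<<14 -> acc=1251607 shift=21 [end]
Varint 2: bytes[4:7] = 97 B2 4C -> value 1251607 (3 byte(s))
  byte[7]=0xEA cont=1 payload=0x6A=106: acc |= 106<<0 -> acc=106 shift=7
  byte[8]=0x38 cont=0 payload=0x38=56: acc |= 56<<7 -> acc=7274 shift=14 [end]
Varint 3: bytes[7:9] = EA 38 -> value 7274 (2 byte(s))
  byte[9]=0xD4 cont=1 payload=0x54=84: acc |= 84<<0 -> acc=84 shift=7
  byte[10]=0x5E cont=0 payload=0x5E=94: acc |= 94<<7 -> acc=12116 shift=14 [end]
Varint 4: bytes[9:11] = D4 5E -> value 12116 (2 byte(s))
  byte[11]=0xD9 cont=1 payload=0x59=89: acc |= 89<<0 -> acc=89 shift=7
  byte[12]=0xD3 cont=1 payload=0x53=83: acc |= 83<<7 -> acc=10713 shift=14
  byte[13]=0xE8 cont=1 payload=0x68=104: acc |= 104<<14 -> acc=1714649 shift=21
  byte[14]=0x6A cont=0 payload=0x6A=106: acc |= 106<<21 -> acc=224012761 shift=28 [end]
Varint 5: bytes[11:15] = D9 D3 E8 6A -> value 224012761 (4 byte(s))

Answer: 88787204 1251607 7274 12116 224012761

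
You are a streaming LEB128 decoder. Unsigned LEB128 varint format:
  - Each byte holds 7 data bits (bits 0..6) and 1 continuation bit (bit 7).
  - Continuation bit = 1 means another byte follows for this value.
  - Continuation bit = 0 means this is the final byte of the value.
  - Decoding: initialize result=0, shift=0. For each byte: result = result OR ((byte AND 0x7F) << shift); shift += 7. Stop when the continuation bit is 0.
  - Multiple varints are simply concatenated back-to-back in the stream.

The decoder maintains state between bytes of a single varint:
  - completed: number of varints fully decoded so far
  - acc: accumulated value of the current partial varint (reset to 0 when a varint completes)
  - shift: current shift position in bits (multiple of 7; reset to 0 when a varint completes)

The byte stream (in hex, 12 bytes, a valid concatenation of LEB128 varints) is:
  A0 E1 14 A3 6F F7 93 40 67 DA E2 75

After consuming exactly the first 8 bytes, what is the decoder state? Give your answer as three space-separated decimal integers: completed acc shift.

Answer: 3 0 0

Derivation:
byte[0]=0xA0 cont=1 payload=0x20: acc |= 32<<0 -> completed=0 acc=32 shift=7
byte[1]=0xE1 cont=1 payload=0x61: acc |= 97<<7 -> completed=0 acc=12448 shift=14
byte[2]=0x14 cont=0 payload=0x14: varint #1 complete (value=340128); reset -> completed=1 acc=0 shift=0
byte[3]=0xA3 cont=1 payload=0x23: acc |= 35<<0 -> completed=1 acc=35 shift=7
byte[4]=0x6F cont=0 payload=0x6F: varint #2 complete (value=14243); reset -> completed=2 acc=0 shift=0
byte[5]=0xF7 cont=1 payload=0x77: acc |= 119<<0 -> completed=2 acc=119 shift=7
byte[6]=0x93 cont=1 payload=0x13: acc |= 19<<7 -> completed=2 acc=2551 shift=14
byte[7]=0x40 cont=0 payload=0x40: varint #3 complete (value=1051127); reset -> completed=3 acc=0 shift=0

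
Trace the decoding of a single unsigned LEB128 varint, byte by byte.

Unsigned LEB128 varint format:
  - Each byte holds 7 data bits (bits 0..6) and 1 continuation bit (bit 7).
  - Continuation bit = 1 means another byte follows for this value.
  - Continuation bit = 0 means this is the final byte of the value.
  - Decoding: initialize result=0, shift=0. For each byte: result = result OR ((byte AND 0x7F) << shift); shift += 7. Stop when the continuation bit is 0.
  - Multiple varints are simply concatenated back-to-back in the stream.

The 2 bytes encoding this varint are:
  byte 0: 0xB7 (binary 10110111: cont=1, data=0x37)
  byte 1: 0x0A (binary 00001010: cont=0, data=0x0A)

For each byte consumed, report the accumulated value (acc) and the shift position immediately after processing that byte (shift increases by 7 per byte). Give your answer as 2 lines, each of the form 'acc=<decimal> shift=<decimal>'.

byte 0=0xB7: payload=0x37=55, contrib = 55<<0 = 55; acc -> 55, shift -> 7
byte 1=0x0A: payload=0x0A=10, contrib = 10<<7 = 1280; acc -> 1335, shift -> 14

Answer: acc=55 shift=7
acc=1335 shift=14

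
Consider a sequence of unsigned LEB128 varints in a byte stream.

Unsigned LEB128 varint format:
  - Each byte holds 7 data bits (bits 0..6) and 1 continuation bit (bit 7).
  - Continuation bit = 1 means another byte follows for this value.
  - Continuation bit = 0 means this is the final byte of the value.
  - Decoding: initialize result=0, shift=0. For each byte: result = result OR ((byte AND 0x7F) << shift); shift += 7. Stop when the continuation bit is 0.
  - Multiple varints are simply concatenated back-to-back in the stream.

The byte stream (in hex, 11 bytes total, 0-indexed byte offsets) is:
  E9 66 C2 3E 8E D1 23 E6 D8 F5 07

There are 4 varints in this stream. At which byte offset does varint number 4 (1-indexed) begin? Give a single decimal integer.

Answer: 7

Derivation:
  byte[0]=0xE9 cont=1 payload=0x69=105: acc |= 105<<0 -> acc=105 shift=7
  byte[1]=0x66 cont=0 payload=0x66=102: acc |= 102<<7 -> acc=13161 shift=14 [end]
Varint 1: bytes[0:2] = E9 66 -> value 13161 (2 byte(s))
  byte[2]=0xC2 cont=1 payload=0x42=66: acc |= 66<<0 -> acc=66 shift=7
  byte[3]=0x3E cont=0 payload=0x3E=62: acc |= 62<<7 -> acc=8002 shift=14 [end]
Varint 2: bytes[2:4] = C2 3E -> value 8002 (2 byte(s))
  byte[4]=0x8E cont=1 payload=0x0E=14: acc |= 14<<0 -> acc=14 shift=7
  byte[5]=0xD1 cont=1 payload=0x51=81: acc |= 81<<7 -> acc=10382 shift=14
  byte[6]=0x23 cont=0 payload=0x23=35: acc |= 35<<14 -> acc=583822 shift=21 [end]
Varint 3: bytes[4:7] = 8E D1 23 -> value 583822 (3 byte(s))
  byte[7]=0xE6 cont=1 payload=0x66=102: acc |= 102<<0 -> acc=102 shift=7
  byte[8]=0xD8 cont=1 payload=0x58=88: acc |= 88<<7 -> acc=11366 shift=14
  byte[9]=0xF5 cont=1 payload=0x75=117: acc |= 117<<14 -> acc=1928294 shift=21
  byte[10]=0x07 cont=0 payload=0x07=7: acc |= 7<<21 -> acc=16608358 shift=28 [end]
Varint 4: bytes[7:11] = E6 D8 F5 07 -> value 16608358 (4 byte(s))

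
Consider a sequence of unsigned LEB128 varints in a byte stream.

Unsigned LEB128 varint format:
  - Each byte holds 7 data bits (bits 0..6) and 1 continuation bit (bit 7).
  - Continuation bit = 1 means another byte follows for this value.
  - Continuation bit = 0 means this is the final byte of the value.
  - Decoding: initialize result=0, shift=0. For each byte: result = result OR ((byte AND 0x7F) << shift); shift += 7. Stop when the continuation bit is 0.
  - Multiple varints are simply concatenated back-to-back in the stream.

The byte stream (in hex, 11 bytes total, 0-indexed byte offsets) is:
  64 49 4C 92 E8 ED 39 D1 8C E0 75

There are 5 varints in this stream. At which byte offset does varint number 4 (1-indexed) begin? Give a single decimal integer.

Answer: 3

Derivation:
  byte[0]=0x64 cont=0 payload=0x64=100: acc |= 100<<0 -> acc=100 shift=7 [end]
Varint 1: bytes[0:1] = 64 -> value 100 (1 byte(s))
  byte[1]=0x49 cont=0 payload=0x49=73: acc |= 73<<0 -> acc=73 shift=7 [end]
Varint 2: bytes[1:2] = 49 -> value 73 (1 byte(s))
  byte[2]=0x4C cont=0 payload=0x4C=76: acc |= 76<<0 -> acc=76 shift=7 [end]
Varint 3: bytes[2:3] = 4C -> value 76 (1 byte(s))
  byte[3]=0x92 cont=1 payload=0x12=18: acc |= 18<<0 -> acc=18 shift=7
  byte[4]=0xE8 cont=1 payload=0x68=104: acc |= 104<<7 -> acc=13330 shift=14
  byte[5]=0xED cont=1 payload=0x6D=109: acc |= 109<<14 -> acc=1799186 shift=21
  byte[6]=0x39 cont=0 payload=0x39=57: acc |= 57<<21 -> acc=121336850 shift=28 [end]
Varint 4: bytes[3:7] = 92 E8 ED 39 -> value 121336850 (4 byte(s))
  byte[7]=0xD1 cont=1 payload=0x51=81: acc |= 81<<0 -> acc=81 shift=7
  byte[8]=0x8C cont=1 payload=0x0C=12: acc |= 12<<7 -> acc=1617 shift=14
  byte[9]=0xE0 cont=1 payload=0x60=96: acc |= 96<<14 -> acc=1574481 shift=21
  byte[10]=0x75 cont=0 payload=0x75=117: acc |= 117<<21 -> acc=246941265 shift=28 [end]
Varint 5: bytes[7:11] = D1 8C E0 75 -> value 246941265 (4 byte(s))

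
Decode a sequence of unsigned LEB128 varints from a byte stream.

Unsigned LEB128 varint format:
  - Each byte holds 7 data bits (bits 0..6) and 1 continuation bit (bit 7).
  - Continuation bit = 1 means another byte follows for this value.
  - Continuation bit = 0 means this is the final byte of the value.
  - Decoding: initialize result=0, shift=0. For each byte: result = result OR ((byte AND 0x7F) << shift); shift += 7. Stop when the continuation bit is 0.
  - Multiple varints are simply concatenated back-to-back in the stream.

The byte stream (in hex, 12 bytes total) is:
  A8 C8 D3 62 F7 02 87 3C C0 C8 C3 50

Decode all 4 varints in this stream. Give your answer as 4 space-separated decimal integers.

  byte[0]=0xA8 cont=1 payload=0x28=40: acc |= 40<<0 -> acc=40 shift=7
  byte[1]=0xC8 cont=1 payload=0x48=72: acc |= 72<<7 -> acc=9256 shift=14
  byte[2]=0xD3 cont=1 payload=0x53=83: acc |= 83<<14 -> acc=1369128 shift=21
  byte[3]=0x62 cont=0 payload=0x62=98: acc |= 98<<21 -> acc=206890024 shift=28 [end]
Varint 1: bytes[0:4] = A8 C8 D3 62 -> value 206890024 (4 byte(s))
  byte[4]=0xF7 cont=1 payload=0x77=119: acc |= 119<<0 -> acc=119 shift=7
  byte[5]=0x02 cont=0 payload=0x02=2: acc |= 2<<7 -> acc=375 shift=14 [end]
Varint 2: bytes[4:6] = F7 02 -> value 375 (2 byte(s))
  byte[6]=0x87 cont=1 payload=0x07=7: acc |= 7<<0 -> acc=7 shift=7
  byte[7]=0x3C cont=0 payload=0x3C=60: acc |= 60<<7 -> acc=7687 shift=14 [end]
Varint 3: bytes[6:8] = 87 3C -> value 7687 (2 byte(s))
  byte[8]=0xC0 cont=1 payload=0x40=64: acc |= 64<<0 -> acc=64 shift=7
  byte[9]=0xC8 cont=1 payload=0x48=72: acc |= 72<<7 -> acc=9280 shift=14
  byte[10]=0xC3 cont=1 payload=0x43=67: acc |= 67<<14 -> acc=1107008 shift=21
  byte[11]=0x50 cont=0 payload=0x50=80: acc |= 80<<21 -> acc=168879168 shift=28 [end]
Varint 4: bytes[8:12] = C0 C8 C3 50 -> value 168879168 (4 byte(s))

Answer: 206890024 375 7687 168879168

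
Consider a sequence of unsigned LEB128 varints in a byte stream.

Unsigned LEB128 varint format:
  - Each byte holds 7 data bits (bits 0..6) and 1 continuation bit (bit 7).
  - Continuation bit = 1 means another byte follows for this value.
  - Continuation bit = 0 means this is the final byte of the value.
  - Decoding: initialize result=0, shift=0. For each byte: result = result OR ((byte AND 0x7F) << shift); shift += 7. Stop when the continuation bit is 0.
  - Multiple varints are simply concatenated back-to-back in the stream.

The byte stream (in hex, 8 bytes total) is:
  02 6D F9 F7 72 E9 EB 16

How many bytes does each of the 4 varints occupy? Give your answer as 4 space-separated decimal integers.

  byte[0]=0x02 cont=0 payload=0x02=2: acc |= 2<<0 -> acc=2 shift=7 [end]
Varint 1: bytes[0:1] = 02 -> value 2 (1 byte(s))
  byte[1]=0x6D cont=0 payload=0x6D=109: acc |= 109<<0 -> acc=109 shift=7 [end]
Varint 2: bytes[1:2] = 6D -> value 109 (1 byte(s))
  byte[2]=0xF9 cont=1 payload=0x79=121: acc |= 121<<0 -> acc=121 shift=7
  byte[3]=0xF7 cont=1 payload=0x77=119: acc |= 119<<7 -> acc=15353 shift=14
  byte[4]=0x72 cont=0 payload=0x72=114: acc |= 114<<14 -> acc=1883129 shift=21 [end]
Varint 3: bytes[2:5] = F9 F7 72 -> value 1883129 (3 byte(s))
  byte[5]=0xE9 cont=1 payload=0x69=105: acc |= 105<<0 -> acc=105 shift=7
  byte[6]=0xEB cont=1 payload=0x6B=107: acc |= 107<<7 -> acc=13801 shift=14
  byte[7]=0x16 cont=0 payload=0x16=22: acc |= 22<<14 -> acc=374249 shift=21 [end]
Varint 4: bytes[5:8] = E9 EB 16 -> value 374249 (3 byte(s))

Answer: 1 1 3 3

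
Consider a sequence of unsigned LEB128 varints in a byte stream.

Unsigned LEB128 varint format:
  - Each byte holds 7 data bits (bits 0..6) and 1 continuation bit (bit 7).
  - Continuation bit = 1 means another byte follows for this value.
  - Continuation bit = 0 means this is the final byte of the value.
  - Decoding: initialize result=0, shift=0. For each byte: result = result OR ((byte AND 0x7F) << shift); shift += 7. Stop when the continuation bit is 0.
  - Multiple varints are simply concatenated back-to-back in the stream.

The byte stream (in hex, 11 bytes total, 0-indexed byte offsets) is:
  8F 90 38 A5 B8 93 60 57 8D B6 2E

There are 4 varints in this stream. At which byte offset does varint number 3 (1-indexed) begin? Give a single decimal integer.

  byte[0]=0x8F cont=1 payload=0x0F=15: acc |= 15<<0 -> acc=15 shift=7
  byte[1]=0x90 cont=1 payload=0x10=16: acc |= 16<<7 -> acc=2063 shift=14
  byte[2]=0x38 cont=0 payload=0x38=56: acc |= 56<<14 -> acc=919567 shift=21 [end]
Varint 1: bytes[0:3] = 8F 90 38 -> value 919567 (3 byte(s))
  byte[3]=0xA5 cont=1 payload=0x25=37: acc |= 37<<0 -> acc=37 shift=7
  byte[4]=0xB8 cont=1 payload=0x38=56: acc |= 56<<7 -> acc=7205 shift=14
  byte[5]=0x93 cont=1 payload=0x13=19: acc |= 19<<14 -> acc=318501 shift=21
  byte[6]=0x60 cont=0 payload=0x60=96: acc |= 96<<21 -> acc=201645093 shift=28 [end]
Varint 2: bytes[3:7] = A5 B8 93 60 -> value 201645093 (4 byte(s))
  byte[7]=0x57 cont=0 payload=0x57=87: acc |= 87<<0 -> acc=87 shift=7 [end]
Varint 3: bytes[7:8] = 57 -> value 87 (1 byte(s))
  byte[8]=0x8D cont=1 payload=0x0D=13: acc |= 13<<0 -> acc=13 shift=7
  byte[9]=0xB6 cont=1 payload=0x36=54: acc |= 54<<7 -> acc=6925 shift=14
  byte[10]=0x2E cont=0 payload=0x2E=46: acc |= 46<<14 -> acc=760589 shift=21 [end]
Varint 4: bytes[8:11] = 8D B6 2E -> value 760589 (3 byte(s))

Answer: 7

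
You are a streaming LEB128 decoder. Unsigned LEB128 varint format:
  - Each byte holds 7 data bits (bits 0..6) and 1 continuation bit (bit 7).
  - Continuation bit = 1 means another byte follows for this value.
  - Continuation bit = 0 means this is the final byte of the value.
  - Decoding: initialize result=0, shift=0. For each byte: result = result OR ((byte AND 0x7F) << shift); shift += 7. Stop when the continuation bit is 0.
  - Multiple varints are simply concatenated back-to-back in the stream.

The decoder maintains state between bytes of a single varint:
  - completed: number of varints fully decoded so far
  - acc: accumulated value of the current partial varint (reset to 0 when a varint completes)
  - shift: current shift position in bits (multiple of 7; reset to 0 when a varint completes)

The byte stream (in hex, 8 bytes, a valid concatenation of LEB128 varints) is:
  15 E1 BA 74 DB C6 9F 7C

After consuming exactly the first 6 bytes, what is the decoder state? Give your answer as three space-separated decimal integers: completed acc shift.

Answer: 2 9051 14

Derivation:
byte[0]=0x15 cont=0 payload=0x15: varint #1 complete (value=21); reset -> completed=1 acc=0 shift=0
byte[1]=0xE1 cont=1 payload=0x61: acc |= 97<<0 -> completed=1 acc=97 shift=7
byte[2]=0xBA cont=1 payload=0x3A: acc |= 58<<7 -> completed=1 acc=7521 shift=14
byte[3]=0x74 cont=0 payload=0x74: varint #2 complete (value=1908065); reset -> completed=2 acc=0 shift=0
byte[4]=0xDB cont=1 payload=0x5B: acc |= 91<<0 -> completed=2 acc=91 shift=7
byte[5]=0xC6 cont=1 payload=0x46: acc |= 70<<7 -> completed=2 acc=9051 shift=14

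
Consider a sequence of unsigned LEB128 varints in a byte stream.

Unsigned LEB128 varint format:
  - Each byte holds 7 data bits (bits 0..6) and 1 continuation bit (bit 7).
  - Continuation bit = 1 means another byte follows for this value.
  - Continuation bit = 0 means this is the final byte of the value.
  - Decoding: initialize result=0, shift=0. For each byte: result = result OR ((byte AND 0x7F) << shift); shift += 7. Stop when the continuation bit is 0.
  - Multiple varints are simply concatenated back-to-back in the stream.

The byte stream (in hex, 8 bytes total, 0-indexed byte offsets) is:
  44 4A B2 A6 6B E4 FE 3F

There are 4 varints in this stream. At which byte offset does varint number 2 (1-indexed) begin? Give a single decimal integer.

Answer: 1

Derivation:
  byte[0]=0x44 cont=0 payload=0x44=68: acc |= 68<<0 -> acc=68 shift=7 [end]
Varint 1: bytes[0:1] = 44 -> value 68 (1 byte(s))
  byte[1]=0x4A cont=0 payload=0x4A=74: acc |= 74<<0 -> acc=74 shift=7 [end]
Varint 2: bytes[1:2] = 4A -> value 74 (1 byte(s))
  byte[2]=0xB2 cont=1 payload=0x32=50: acc |= 50<<0 -> acc=50 shift=7
  byte[3]=0xA6 cont=1 payload=0x26=38: acc |= 38<<7 -> acc=4914 shift=14
  byte[4]=0x6B cont=0 payload=0x6B=107: acc |= 107<<14 -> acc=1758002 shift=21 [end]
Varint 3: bytes[2:5] = B2 A6 6B -> value 1758002 (3 byte(s))
  byte[5]=0xE4 cont=1 payload=0x64=100: acc |= 100<<0 -> acc=100 shift=7
  byte[6]=0xFE cont=1 payload=0x7E=126: acc |= 126<<7 -> acc=16228 shift=14
  byte[7]=0x3F cont=0 payload=0x3F=63: acc |= 63<<14 -> acc=1048420 shift=21 [end]
Varint 4: bytes[5:8] = E4 FE 3F -> value 1048420 (3 byte(s))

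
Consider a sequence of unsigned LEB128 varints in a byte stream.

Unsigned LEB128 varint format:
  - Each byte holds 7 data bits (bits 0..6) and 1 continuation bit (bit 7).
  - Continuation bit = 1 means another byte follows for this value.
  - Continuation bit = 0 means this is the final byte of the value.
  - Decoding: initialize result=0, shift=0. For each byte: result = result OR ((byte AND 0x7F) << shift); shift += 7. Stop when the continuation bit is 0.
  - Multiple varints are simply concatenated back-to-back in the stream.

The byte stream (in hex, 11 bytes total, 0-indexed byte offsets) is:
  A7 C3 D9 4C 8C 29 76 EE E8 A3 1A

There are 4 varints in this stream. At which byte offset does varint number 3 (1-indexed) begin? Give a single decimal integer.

Answer: 6

Derivation:
  byte[0]=0xA7 cont=1 payload=0x27=39: acc |= 39<<0 -> acc=39 shift=7
  byte[1]=0xC3 cont=1 payload=0x43=67: acc |= 67<<7 -> acc=8615 shift=14
  byte[2]=0xD9 cont=1 payload=0x59=89: acc |= 89<<14 -> acc=1466791 shift=21
  byte[3]=0x4C cont=0 payload=0x4C=76: acc |= 76<<21 -> acc=160850343 shift=28 [end]
Varint 1: bytes[0:4] = A7 C3 D9 4C -> value 160850343 (4 byte(s))
  byte[4]=0x8C cont=1 payload=0x0C=12: acc |= 12<<0 -> acc=12 shift=7
  byte[5]=0x29 cont=0 payload=0x29=41: acc |= 41<<7 -> acc=5260 shift=14 [end]
Varint 2: bytes[4:6] = 8C 29 -> value 5260 (2 byte(s))
  byte[6]=0x76 cont=0 payload=0x76=118: acc |= 118<<0 -> acc=118 shift=7 [end]
Varint 3: bytes[6:7] = 76 -> value 118 (1 byte(s))
  byte[7]=0xEE cont=1 payload=0x6E=110: acc |= 110<<0 -> acc=110 shift=7
  byte[8]=0xE8 cont=1 payload=0x68=104: acc |= 104<<7 -> acc=13422 shift=14
  byte[9]=0xA3 cont=1 payload=0x23=35: acc |= 35<<14 -> acc=586862 shift=21
  byte[10]=0x1A cont=0 payload=0x1A=26: acc |= 26<<21 -> acc=55112814 shift=28 [end]
Varint 4: bytes[7:11] = EE E8 A3 1A -> value 55112814 (4 byte(s))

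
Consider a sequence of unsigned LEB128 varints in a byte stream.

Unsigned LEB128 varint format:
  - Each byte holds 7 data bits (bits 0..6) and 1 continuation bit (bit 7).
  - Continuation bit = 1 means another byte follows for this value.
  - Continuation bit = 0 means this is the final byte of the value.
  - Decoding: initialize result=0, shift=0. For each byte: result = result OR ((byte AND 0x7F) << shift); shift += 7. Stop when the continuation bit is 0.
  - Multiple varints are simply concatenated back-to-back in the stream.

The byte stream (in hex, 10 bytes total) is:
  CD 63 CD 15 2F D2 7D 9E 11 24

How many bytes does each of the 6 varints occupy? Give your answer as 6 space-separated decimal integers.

Answer: 2 2 1 2 2 1

Derivation:
  byte[0]=0xCD cont=1 payload=0x4D=77: acc |= 77<<0 -> acc=77 shift=7
  byte[1]=0x63 cont=0 payload=0x63=99: acc |= 99<<7 -> acc=12749 shift=14 [end]
Varint 1: bytes[0:2] = CD 63 -> value 12749 (2 byte(s))
  byte[2]=0xCD cont=1 payload=0x4D=77: acc |= 77<<0 -> acc=77 shift=7
  byte[3]=0x15 cont=0 payload=0x15=21: acc |= 21<<7 -> acc=2765 shift=14 [end]
Varint 2: bytes[2:4] = CD 15 -> value 2765 (2 byte(s))
  byte[4]=0x2F cont=0 payload=0x2F=47: acc |= 47<<0 -> acc=47 shift=7 [end]
Varint 3: bytes[4:5] = 2F -> value 47 (1 byte(s))
  byte[5]=0xD2 cont=1 payload=0x52=82: acc |= 82<<0 -> acc=82 shift=7
  byte[6]=0x7D cont=0 payload=0x7D=125: acc |= 125<<7 -> acc=16082 shift=14 [end]
Varint 4: bytes[5:7] = D2 7D -> value 16082 (2 byte(s))
  byte[7]=0x9E cont=1 payload=0x1E=30: acc |= 30<<0 -> acc=30 shift=7
  byte[8]=0x11 cont=0 payload=0x11=17: acc |= 17<<7 -> acc=2206 shift=14 [end]
Varint 5: bytes[7:9] = 9E 11 -> value 2206 (2 byte(s))
  byte[9]=0x24 cont=0 payload=0x24=36: acc |= 36<<0 -> acc=36 shift=7 [end]
Varint 6: bytes[9:10] = 24 -> value 36 (1 byte(s))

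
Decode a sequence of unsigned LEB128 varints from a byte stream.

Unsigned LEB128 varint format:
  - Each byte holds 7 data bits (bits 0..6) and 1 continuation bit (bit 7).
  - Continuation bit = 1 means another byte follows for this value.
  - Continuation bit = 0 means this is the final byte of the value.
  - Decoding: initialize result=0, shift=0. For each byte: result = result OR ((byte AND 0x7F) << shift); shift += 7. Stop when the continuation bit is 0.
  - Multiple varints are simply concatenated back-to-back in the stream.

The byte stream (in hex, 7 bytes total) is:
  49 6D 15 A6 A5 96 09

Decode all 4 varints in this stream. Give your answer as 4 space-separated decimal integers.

  byte[0]=0x49 cont=0 payload=0x49=73: acc |= 73<<0 -> acc=73 shift=7 [end]
Varint 1: bytes[0:1] = 49 -> value 73 (1 byte(s))
  byte[1]=0x6D cont=0 payload=0x6D=109: acc |= 109<<0 -> acc=109 shift=7 [end]
Varint 2: bytes[1:2] = 6D -> value 109 (1 byte(s))
  byte[2]=0x15 cont=0 payload=0x15=21: acc |= 21<<0 -> acc=21 shift=7 [end]
Varint 3: bytes[2:3] = 15 -> value 21 (1 byte(s))
  byte[3]=0xA6 cont=1 payload=0x26=38: acc |= 38<<0 -> acc=38 shift=7
  byte[4]=0xA5 cont=1 payload=0x25=37: acc |= 37<<7 -> acc=4774 shift=14
  byte[5]=0x96 cont=1 payload=0x16=22: acc |= 22<<14 -> acc=365222 shift=21
  byte[6]=0x09 cont=0 payload=0x09=9: acc |= 9<<21 -> acc=19239590 shift=28 [end]
Varint 4: bytes[3:7] = A6 A5 96 09 -> value 19239590 (4 byte(s))

Answer: 73 109 21 19239590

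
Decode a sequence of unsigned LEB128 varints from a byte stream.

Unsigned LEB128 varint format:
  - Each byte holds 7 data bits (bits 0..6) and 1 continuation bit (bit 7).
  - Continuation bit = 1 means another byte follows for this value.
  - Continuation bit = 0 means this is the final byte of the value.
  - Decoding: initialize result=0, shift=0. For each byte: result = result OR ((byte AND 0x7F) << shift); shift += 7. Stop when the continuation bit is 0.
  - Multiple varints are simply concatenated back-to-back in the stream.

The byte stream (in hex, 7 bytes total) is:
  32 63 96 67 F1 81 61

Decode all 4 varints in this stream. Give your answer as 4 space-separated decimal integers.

Answer: 50 99 13206 1589489

Derivation:
  byte[0]=0x32 cont=0 payload=0x32=50: acc |= 50<<0 -> acc=50 shift=7 [end]
Varint 1: bytes[0:1] = 32 -> value 50 (1 byte(s))
  byte[1]=0x63 cont=0 payload=0x63=99: acc |= 99<<0 -> acc=99 shift=7 [end]
Varint 2: bytes[1:2] = 63 -> value 99 (1 byte(s))
  byte[2]=0x96 cont=1 payload=0x16=22: acc |= 22<<0 -> acc=22 shift=7
  byte[3]=0x67 cont=0 payload=0x67=103: acc |= 103<<7 -> acc=13206 shift=14 [end]
Varint 3: bytes[2:4] = 96 67 -> value 13206 (2 byte(s))
  byte[4]=0xF1 cont=1 payload=0x71=113: acc |= 113<<0 -> acc=113 shift=7
  byte[5]=0x81 cont=1 payload=0x01=1: acc |= 1<<7 -> acc=241 shift=14
  byte[6]=0x61 cont=0 payload=0x61=97: acc |= 97<<14 -> acc=1589489 shift=21 [end]
Varint 4: bytes[4:7] = F1 81 61 -> value 1589489 (3 byte(s))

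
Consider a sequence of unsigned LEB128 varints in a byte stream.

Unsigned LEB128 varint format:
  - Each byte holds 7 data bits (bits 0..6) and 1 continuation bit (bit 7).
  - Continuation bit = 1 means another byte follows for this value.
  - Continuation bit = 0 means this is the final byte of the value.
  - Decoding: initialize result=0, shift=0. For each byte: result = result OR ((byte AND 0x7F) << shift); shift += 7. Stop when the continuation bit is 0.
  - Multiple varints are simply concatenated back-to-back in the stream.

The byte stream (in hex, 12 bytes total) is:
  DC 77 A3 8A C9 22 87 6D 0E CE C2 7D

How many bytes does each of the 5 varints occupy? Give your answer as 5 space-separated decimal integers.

Answer: 2 4 2 1 3

Derivation:
  byte[0]=0xDC cont=1 payload=0x5C=92: acc |= 92<<0 -> acc=92 shift=7
  byte[1]=0x77 cont=0 payload=0x77=119: acc |= 119<<7 -> acc=15324 shift=14 [end]
Varint 1: bytes[0:2] = DC 77 -> value 15324 (2 byte(s))
  byte[2]=0xA3 cont=1 payload=0x23=35: acc |= 35<<0 -> acc=35 shift=7
  byte[3]=0x8A cont=1 payload=0x0A=10: acc |= 10<<7 -> acc=1315 shift=14
  byte[4]=0xC9 cont=1 payload=0x49=73: acc |= 73<<14 -> acc=1197347 shift=21
  byte[5]=0x22 cont=0 payload=0x22=34: acc |= 34<<21 -> acc=72500515 shift=28 [end]
Varint 2: bytes[2:6] = A3 8A C9 22 -> value 72500515 (4 byte(s))
  byte[6]=0x87 cont=1 payload=0x07=7: acc |= 7<<0 -> acc=7 shift=7
  byte[7]=0x6D cont=0 payload=0x6D=109: acc |= 109<<7 -> acc=13959 shift=14 [end]
Varint 3: bytes[6:8] = 87 6D -> value 13959 (2 byte(s))
  byte[8]=0x0E cont=0 payload=0x0E=14: acc |= 14<<0 -> acc=14 shift=7 [end]
Varint 4: bytes[8:9] = 0E -> value 14 (1 byte(s))
  byte[9]=0xCE cont=1 payload=0x4E=78: acc |= 78<<0 -> acc=78 shift=7
  byte[10]=0xC2 cont=1 payload=0x42=66: acc |= 66<<7 -> acc=8526 shift=14
  byte[11]=0x7D cont=0 payload=0x7D=125: acc |= 125<<14 -> acc=2056526 shift=21 [end]
Varint 5: bytes[9:12] = CE C2 7D -> value 2056526 (3 byte(s))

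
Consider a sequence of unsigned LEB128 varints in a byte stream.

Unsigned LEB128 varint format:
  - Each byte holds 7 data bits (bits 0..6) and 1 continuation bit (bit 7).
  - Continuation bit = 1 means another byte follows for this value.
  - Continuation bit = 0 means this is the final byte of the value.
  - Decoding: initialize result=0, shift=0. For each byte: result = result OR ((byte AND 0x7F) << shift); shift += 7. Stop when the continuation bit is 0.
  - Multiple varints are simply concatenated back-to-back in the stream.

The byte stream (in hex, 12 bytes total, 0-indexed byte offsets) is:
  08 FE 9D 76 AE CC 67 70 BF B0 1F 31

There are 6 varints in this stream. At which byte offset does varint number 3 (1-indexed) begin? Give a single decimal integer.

Answer: 4

Derivation:
  byte[0]=0x08 cont=0 payload=0x08=8: acc |= 8<<0 -> acc=8 shift=7 [end]
Varint 1: bytes[0:1] = 08 -> value 8 (1 byte(s))
  byte[1]=0xFE cont=1 payload=0x7E=126: acc |= 126<<0 -> acc=126 shift=7
  byte[2]=0x9D cont=1 payload=0x1D=29: acc |= 29<<7 -> acc=3838 shift=14
  byte[3]=0x76 cont=0 payload=0x76=118: acc |= 118<<14 -> acc=1937150 shift=21 [end]
Varint 2: bytes[1:4] = FE 9D 76 -> value 1937150 (3 byte(s))
  byte[4]=0xAE cont=1 payload=0x2E=46: acc |= 46<<0 -> acc=46 shift=7
  byte[5]=0xCC cont=1 payload=0x4C=76: acc |= 76<<7 -> acc=9774 shift=14
  byte[6]=0x67 cont=0 payload=0x67=103: acc |= 103<<14 -> acc=1697326 shift=21 [end]
Varint 3: bytes[4:7] = AE CC 67 -> value 1697326 (3 byte(s))
  byte[7]=0x70 cont=0 payload=0x70=112: acc |= 112<<0 -> acc=112 shift=7 [end]
Varint 4: bytes[7:8] = 70 -> value 112 (1 byte(s))
  byte[8]=0xBF cont=1 payload=0x3F=63: acc |= 63<<0 -> acc=63 shift=7
  byte[9]=0xB0 cont=1 payload=0x30=48: acc |= 48<<7 -> acc=6207 shift=14
  byte[10]=0x1F cont=0 payload=0x1F=31: acc |= 31<<14 -> acc=514111 shift=21 [end]
Varint 5: bytes[8:11] = BF B0 1F -> value 514111 (3 byte(s))
  byte[11]=0x31 cont=0 payload=0x31=49: acc |= 49<<0 -> acc=49 shift=7 [end]
Varint 6: bytes[11:12] = 31 -> value 49 (1 byte(s))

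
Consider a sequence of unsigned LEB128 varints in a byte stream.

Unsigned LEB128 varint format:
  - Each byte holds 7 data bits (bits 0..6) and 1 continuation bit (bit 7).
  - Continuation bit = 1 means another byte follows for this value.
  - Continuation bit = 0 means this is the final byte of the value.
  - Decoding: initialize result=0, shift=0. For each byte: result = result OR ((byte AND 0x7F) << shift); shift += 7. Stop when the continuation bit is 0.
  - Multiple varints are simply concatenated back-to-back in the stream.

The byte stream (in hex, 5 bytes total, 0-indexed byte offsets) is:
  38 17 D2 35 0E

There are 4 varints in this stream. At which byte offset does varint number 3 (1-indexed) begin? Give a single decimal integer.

  byte[0]=0x38 cont=0 payload=0x38=56: acc |= 56<<0 -> acc=56 shift=7 [end]
Varint 1: bytes[0:1] = 38 -> value 56 (1 byte(s))
  byte[1]=0x17 cont=0 payload=0x17=23: acc |= 23<<0 -> acc=23 shift=7 [end]
Varint 2: bytes[1:2] = 17 -> value 23 (1 byte(s))
  byte[2]=0xD2 cont=1 payload=0x52=82: acc |= 82<<0 -> acc=82 shift=7
  byte[3]=0x35 cont=0 payload=0x35=53: acc |= 53<<7 -> acc=6866 shift=14 [end]
Varint 3: bytes[2:4] = D2 35 -> value 6866 (2 byte(s))
  byte[4]=0x0E cont=0 payload=0x0E=14: acc |= 14<<0 -> acc=14 shift=7 [end]
Varint 4: bytes[4:5] = 0E -> value 14 (1 byte(s))

Answer: 2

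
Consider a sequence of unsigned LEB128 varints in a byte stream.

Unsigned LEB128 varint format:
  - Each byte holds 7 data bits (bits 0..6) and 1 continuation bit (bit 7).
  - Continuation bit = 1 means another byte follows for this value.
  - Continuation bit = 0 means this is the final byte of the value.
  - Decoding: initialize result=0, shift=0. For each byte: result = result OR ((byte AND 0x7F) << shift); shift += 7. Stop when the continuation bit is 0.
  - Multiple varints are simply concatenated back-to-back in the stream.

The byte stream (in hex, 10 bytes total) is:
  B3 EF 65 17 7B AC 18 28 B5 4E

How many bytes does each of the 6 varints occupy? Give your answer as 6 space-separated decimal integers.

  byte[0]=0xB3 cont=1 payload=0x33=51: acc |= 51<<0 -> acc=51 shift=7
  byte[1]=0xEF cont=1 payload=0x6F=111: acc |= 111<<7 -> acc=14259 shift=14
  byte[2]=0x65 cont=0 payload=0x65=101: acc |= 101<<14 -> acc=1669043 shift=21 [end]
Varint 1: bytes[0:3] = B3 EF 65 -> value 1669043 (3 byte(s))
  byte[3]=0x17 cont=0 payload=0x17=23: acc |= 23<<0 -> acc=23 shift=7 [end]
Varint 2: bytes[3:4] = 17 -> value 23 (1 byte(s))
  byte[4]=0x7B cont=0 payload=0x7B=123: acc |= 123<<0 -> acc=123 shift=7 [end]
Varint 3: bytes[4:5] = 7B -> value 123 (1 byte(s))
  byte[5]=0xAC cont=1 payload=0x2C=44: acc |= 44<<0 -> acc=44 shift=7
  byte[6]=0x18 cont=0 payload=0x18=24: acc |= 24<<7 -> acc=3116 shift=14 [end]
Varint 4: bytes[5:7] = AC 18 -> value 3116 (2 byte(s))
  byte[7]=0x28 cont=0 payload=0x28=40: acc |= 40<<0 -> acc=40 shift=7 [end]
Varint 5: bytes[7:8] = 28 -> value 40 (1 byte(s))
  byte[8]=0xB5 cont=1 payload=0x35=53: acc |= 53<<0 -> acc=53 shift=7
  byte[9]=0x4E cont=0 payload=0x4E=78: acc |= 78<<7 -> acc=10037 shift=14 [end]
Varint 6: bytes[8:10] = B5 4E -> value 10037 (2 byte(s))

Answer: 3 1 1 2 1 2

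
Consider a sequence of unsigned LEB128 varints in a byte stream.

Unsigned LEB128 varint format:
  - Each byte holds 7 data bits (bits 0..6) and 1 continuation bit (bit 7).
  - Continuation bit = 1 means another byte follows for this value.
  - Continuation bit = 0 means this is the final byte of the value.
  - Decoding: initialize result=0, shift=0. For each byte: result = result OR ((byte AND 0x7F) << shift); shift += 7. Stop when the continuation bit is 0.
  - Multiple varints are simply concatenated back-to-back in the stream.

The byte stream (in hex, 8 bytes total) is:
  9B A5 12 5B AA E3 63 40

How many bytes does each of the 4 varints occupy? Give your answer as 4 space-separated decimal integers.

Answer: 3 1 3 1

Derivation:
  byte[0]=0x9B cont=1 payload=0x1B=27: acc |= 27<<0 -> acc=27 shift=7
  byte[1]=0xA5 cont=1 payload=0x25=37: acc |= 37<<7 -> acc=4763 shift=14
  byte[2]=0x12 cont=0 payload=0x12=18: acc |= 18<<14 -> acc=299675 shift=21 [end]
Varint 1: bytes[0:3] = 9B A5 12 -> value 299675 (3 byte(s))
  byte[3]=0x5B cont=0 payload=0x5B=91: acc |= 91<<0 -> acc=91 shift=7 [end]
Varint 2: bytes[3:4] = 5B -> value 91 (1 byte(s))
  byte[4]=0xAA cont=1 payload=0x2A=42: acc |= 42<<0 -> acc=42 shift=7
  byte[5]=0xE3 cont=1 payload=0x63=99: acc |= 99<<7 -> acc=12714 shift=14
  byte[6]=0x63 cont=0 payload=0x63=99: acc |= 99<<14 -> acc=1634730 shift=21 [end]
Varint 3: bytes[4:7] = AA E3 63 -> value 1634730 (3 byte(s))
  byte[7]=0x40 cont=0 payload=0x40=64: acc |= 64<<0 -> acc=64 shift=7 [end]
Varint 4: bytes[7:8] = 40 -> value 64 (1 byte(s))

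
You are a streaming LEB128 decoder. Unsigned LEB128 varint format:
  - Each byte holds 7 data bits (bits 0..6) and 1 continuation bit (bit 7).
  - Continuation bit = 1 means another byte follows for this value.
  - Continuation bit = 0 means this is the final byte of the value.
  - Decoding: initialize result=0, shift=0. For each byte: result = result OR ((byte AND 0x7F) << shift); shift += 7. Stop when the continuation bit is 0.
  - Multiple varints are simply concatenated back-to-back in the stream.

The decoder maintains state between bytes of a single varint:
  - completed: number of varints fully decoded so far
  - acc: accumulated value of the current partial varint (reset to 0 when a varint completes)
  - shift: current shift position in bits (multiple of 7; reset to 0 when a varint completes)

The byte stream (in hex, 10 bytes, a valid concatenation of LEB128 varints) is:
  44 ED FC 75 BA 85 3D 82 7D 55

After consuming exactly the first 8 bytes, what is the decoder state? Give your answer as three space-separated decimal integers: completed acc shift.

Answer: 3 2 7

Derivation:
byte[0]=0x44 cont=0 payload=0x44: varint #1 complete (value=68); reset -> completed=1 acc=0 shift=0
byte[1]=0xED cont=1 payload=0x6D: acc |= 109<<0 -> completed=1 acc=109 shift=7
byte[2]=0xFC cont=1 payload=0x7C: acc |= 124<<7 -> completed=1 acc=15981 shift=14
byte[3]=0x75 cont=0 payload=0x75: varint #2 complete (value=1932909); reset -> completed=2 acc=0 shift=0
byte[4]=0xBA cont=1 payload=0x3A: acc |= 58<<0 -> completed=2 acc=58 shift=7
byte[5]=0x85 cont=1 payload=0x05: acc |= 5<<7 -> completed=2 acc=698 shift=14
byte[6]=0x3D cont=0 payload=0x3D: varint #3 complete (value=1000122); reset -> completed=3 acc=0 shift=0
byte[7]=0x82 cont=1 payload=0x02: acc |= 2<<0 -> completed=3 acc=2 shift=7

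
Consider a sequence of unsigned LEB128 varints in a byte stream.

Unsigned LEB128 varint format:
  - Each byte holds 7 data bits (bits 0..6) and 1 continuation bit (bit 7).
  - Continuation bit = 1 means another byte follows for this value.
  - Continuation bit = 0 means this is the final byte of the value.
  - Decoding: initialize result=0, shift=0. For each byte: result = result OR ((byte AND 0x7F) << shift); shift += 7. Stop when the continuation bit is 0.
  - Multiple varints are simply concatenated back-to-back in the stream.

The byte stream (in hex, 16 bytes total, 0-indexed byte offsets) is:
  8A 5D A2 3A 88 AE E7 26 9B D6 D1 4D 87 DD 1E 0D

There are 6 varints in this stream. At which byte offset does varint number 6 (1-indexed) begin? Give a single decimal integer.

Answer: 15

Derivation:
  byte[0]=0x8A cont=1 payload=0x0A=10: acc |= 10<<0 -> acc=10 shift=7
  byte[1]=0x5D cont=0 payload=0x5D=93: acc |= 93<<7 -> acc=11914 shift=14 [end]
Varint 1: bytes[0:2] = 8A 5D -> value 11914 (2 byte(s))
  byte[2]=0xA2 cont=1 payload=0x22=34: acc |= 34<<0 -> acc=34 shift=7
  byte[3]=0x3A cont=0 payload=0x3A=58: acc |= 58<<7 -> acc=7458 shift=14 [end]
Varint 2: bytes[2:4] = A2 3A -> value 7458 (2 byte(s))
  byte[4]=0x88 cont=1 payload=0x08=8: acc |= 8<<0 -> acc=8 shift=7
  byte[5]=0xAE cont=1 payload=0x2E=46: acc |= 46<<7 -> acc=5896 shift=14
  byte[6]=0xE7 cont=1 payload=0x67=103: acc |= 103<<14 -> acc=1693448 shift=21
  byte[7]=0x26 cont=0 payload=0x26=38: acc |= 38<<21 -> acc=81385224 shift=28 [end]
Varint 3: bytes[4:8] = 88 AE E7 26 -> value 81385224 (4 byte(s))
  byte[8]=0x9B cont=1 payload=0x1B=27: acc |= 27<<0 -> acc=27 shift=7
  byte[9]=0xD6 cont=1 payload=0x56=86: acc |= 86<<7 -> acc=11035 shift=14
  byte[10]=0xD1 cont=1 payload=0x51=81: acc |= 81<<14 -> acc=1338139 shift=21
  byte[11]=0x4D cont=0 payload=0x4D=77: acc |= 77<<21 -> acc=162818843 shift=28 [end]
Varint 4: bytes[8:12] = 9B D6 D1 4D -> value 162818843 (4 byte(s))
  byte[12]=0x87 cont=1 payload=0x07=7: acc |= 7<<0 -> acc=7 shift=7
  byte[13]=0xDD cont=1 payload=0x5D=93: acc |= 93<<7 -> acc=11911 shift=14
  byte[14]=0x1E cont=0 payload=0x1E=30: acc |= 30<<14 -> acc=503431 shift=21 [end]
Varint 5: bytes[12:15] = 87 DD 1E -> value 503431 (3 byte(s))
  byte[15]=0x0D cont=0 payload=0x0D=13: acc |= 13<<0 -> acc=13 shift=7 [end]
Varint 6: bytes[15:16] = 0D -> value 13 (1 byte(s))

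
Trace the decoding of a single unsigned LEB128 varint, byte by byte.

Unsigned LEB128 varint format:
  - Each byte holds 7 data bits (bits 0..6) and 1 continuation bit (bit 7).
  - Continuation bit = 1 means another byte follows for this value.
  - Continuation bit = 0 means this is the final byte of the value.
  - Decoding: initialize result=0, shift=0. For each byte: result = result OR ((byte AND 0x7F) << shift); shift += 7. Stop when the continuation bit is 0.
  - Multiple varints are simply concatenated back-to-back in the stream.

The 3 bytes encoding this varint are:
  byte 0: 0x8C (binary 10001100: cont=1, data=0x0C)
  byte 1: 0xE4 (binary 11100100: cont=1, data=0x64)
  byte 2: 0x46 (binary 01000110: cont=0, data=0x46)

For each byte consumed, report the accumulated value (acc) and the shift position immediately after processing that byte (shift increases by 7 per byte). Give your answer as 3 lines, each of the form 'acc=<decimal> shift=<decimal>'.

byte 0=0x8C: payload=0x0C=12, contrib = 12<<0 = 12; acc -> 12, shift -> 7
byte 1=0xE4: payload=0x64=100, contrib = 100<<7 = 12800; acc -> 12812, shift -> 14
byte 2=0x46: payload=0x46=70, contrib = 70<<14 = 1146880; acc -> 1159692, shift -> 21

Answer: acc=12 shift=7
acc=12812 shift=14
acc=1159692 shift=21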